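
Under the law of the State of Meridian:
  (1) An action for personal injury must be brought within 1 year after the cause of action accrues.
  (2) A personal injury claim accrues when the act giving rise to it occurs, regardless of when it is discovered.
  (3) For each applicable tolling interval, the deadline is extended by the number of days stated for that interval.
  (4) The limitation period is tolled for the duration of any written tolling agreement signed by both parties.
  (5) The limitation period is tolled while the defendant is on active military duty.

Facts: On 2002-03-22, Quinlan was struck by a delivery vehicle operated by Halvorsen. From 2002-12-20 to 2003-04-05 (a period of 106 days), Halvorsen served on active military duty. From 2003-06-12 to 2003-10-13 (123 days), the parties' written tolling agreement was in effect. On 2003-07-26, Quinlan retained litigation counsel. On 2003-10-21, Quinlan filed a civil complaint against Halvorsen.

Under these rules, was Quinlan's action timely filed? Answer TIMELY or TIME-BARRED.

The claim accrued on 2002-03-22, when the wrongful act occurred.
The untolled deadline — 1 year after 2002-03-22 — is 2003-03-22.
Because the defendant's active military service ran from 2002-12-20 to 2003-04-05, the deadline is extended by 106 days to 2003-07-06.
Because the written tolling agreement ran from 2003-06-12 to 2003-10-13, the deadline is extended by 123 days to 2003-11-06.
None of the other events listed affects the running of the period under the stated rules.
The 2003-10-21 filing precedes the 2003-11-06 deadline; the claim is timely.

TIMELY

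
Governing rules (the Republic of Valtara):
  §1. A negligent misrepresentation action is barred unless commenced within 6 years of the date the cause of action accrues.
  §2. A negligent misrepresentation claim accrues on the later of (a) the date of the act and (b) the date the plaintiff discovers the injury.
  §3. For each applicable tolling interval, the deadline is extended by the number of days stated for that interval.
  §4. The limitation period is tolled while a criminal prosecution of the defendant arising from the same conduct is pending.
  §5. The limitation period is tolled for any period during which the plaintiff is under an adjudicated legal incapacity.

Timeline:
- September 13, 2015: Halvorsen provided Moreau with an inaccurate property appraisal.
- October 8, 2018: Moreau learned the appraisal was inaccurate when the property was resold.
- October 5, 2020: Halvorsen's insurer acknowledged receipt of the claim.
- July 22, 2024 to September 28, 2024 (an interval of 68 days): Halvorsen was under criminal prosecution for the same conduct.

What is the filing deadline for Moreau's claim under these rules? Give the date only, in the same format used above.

December 15, 2024

Because discovery on October 8, 2018 post-dates the September 13, 2015 act, accrual under the later-of rule falls on October 8, 2018.
Adding the 6 years base period to October 8, 2018 gives a deadline of October 8, 2024, before any tolling.
The period was tolled for 68 days by the pending criminal prosecution (July 22, 2024 to September 28, 2024), pushing the deadline to December 15, 2024.
None of the other events listed affects the running of the period under the stated rules.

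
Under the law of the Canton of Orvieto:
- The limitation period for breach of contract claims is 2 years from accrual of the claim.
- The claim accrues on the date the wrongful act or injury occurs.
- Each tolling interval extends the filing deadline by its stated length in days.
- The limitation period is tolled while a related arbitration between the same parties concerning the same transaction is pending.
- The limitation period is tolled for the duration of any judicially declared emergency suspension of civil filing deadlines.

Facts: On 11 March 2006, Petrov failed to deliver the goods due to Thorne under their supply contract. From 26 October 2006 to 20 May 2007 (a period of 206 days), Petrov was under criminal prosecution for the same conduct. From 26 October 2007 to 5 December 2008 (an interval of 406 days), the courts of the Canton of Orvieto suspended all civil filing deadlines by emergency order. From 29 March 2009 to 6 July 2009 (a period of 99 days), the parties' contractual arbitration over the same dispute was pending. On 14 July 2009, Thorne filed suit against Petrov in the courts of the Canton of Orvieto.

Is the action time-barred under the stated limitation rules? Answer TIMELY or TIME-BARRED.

TIMELY

The claim accrued on 11 March 2006, when the wrongful act occurred.
Adding the 2 years base period to 11 March 2006 gives a deadline of 11 March 2008, before any tolling.
The emergency suspension of filing deadlines from 26 October 2007 to 5 December 2008 tolled the period for 406 days, extending the deadline to 21 April 2009.
The period was tolled for 99 days by the pending related arbitration (29 March 2009 to 6 July 2009), pushing the deadline to 29 July 2009.
The pending criminal prosecution from 26 October 2006 to 20 May 2007 does not toll the period, because no stated rule makes a criminal prosecution a tolling event.
Thorne filed on 14 July 2009, before the 29 July 2009 deadline, so the action is timely.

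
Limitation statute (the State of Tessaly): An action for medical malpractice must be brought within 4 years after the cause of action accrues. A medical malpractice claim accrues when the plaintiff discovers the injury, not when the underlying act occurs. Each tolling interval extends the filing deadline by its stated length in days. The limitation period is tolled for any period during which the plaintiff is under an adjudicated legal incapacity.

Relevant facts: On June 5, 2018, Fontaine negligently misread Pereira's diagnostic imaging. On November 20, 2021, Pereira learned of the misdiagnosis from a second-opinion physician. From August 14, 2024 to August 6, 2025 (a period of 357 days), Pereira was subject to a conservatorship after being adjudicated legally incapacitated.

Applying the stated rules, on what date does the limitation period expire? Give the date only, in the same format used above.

November 12, 2026

Under the discovery rule, the claim accrued on November 20, 2021, when Pereira discovered the injury — not on the June 5, 2018 date of the underlying act.
Adding the 4 years base period to November 20, 2021 gives a deadline of November 20, 2025, before any tolling.
Because the plaintiff's legal incapacity ran from August 14, 2024 to August 6, 2025, the deadline is extended by 357 days to November 12, 2026.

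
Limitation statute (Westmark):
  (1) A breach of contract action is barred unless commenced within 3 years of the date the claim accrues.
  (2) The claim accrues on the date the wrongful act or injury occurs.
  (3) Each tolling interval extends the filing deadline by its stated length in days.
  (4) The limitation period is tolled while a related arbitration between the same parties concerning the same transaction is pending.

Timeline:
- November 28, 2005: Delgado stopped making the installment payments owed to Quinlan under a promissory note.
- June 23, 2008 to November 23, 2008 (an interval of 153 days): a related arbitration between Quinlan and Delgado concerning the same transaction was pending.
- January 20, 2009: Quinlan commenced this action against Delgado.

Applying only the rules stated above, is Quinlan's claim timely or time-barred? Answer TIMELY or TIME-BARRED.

The claim accrued on November 28, 2005, the date of the act.
The untolled deadline — 3 years after November 28, 2005 — is November 28, 2008.
The period was tolled for 153 days by the pending related arbitration (June 23, 2008 to November 23, 2008), pushing the deadline to April 30, 2009.
Filing on January 20, 2009 beat the April 30, 2009 deadline — the action is timely.

TIMELY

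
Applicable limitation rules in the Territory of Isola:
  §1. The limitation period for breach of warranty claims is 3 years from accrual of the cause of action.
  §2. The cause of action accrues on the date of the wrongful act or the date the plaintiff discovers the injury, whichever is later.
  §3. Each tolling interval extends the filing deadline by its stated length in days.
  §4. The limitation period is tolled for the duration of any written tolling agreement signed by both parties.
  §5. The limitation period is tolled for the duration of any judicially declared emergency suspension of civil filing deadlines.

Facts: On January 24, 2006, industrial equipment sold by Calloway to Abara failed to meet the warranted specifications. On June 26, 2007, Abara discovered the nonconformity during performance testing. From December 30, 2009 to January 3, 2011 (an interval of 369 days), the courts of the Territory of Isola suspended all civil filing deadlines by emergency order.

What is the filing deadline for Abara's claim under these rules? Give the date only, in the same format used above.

The claim accrued on June 26, 2007 — the later of the January 24, 2006 act and the June 26, 2007 discovery.
Adding the 3 years base period to June 26, 2007 gives a deadline of June 26, 2010, before any tolling.
The period was tolled for 369 days by the emergency suspension of filing deadlines (December 30, 2009 to January 3, 2011), pushing the deadline to June 30, 2011.

June 30, 2011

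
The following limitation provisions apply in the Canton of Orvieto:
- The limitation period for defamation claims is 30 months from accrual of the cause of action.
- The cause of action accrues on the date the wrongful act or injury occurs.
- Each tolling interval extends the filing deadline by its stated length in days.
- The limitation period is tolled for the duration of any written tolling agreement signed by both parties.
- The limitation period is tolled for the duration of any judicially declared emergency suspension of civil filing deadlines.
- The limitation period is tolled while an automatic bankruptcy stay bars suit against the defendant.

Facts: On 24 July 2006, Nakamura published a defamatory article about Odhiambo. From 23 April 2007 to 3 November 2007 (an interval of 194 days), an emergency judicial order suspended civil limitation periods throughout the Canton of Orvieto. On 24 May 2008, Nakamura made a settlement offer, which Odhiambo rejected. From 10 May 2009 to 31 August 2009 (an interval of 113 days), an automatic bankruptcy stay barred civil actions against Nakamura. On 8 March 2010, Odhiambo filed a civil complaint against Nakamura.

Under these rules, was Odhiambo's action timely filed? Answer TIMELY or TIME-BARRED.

The cause of action accrued on 24 July 2006, the date of the act.
Adding the 30 months base period to 24 July 2006 gives a deadline of 24 January 2009, before any tolling.
The period was tolled for 194 days by the emergency suspension of filing deadlines (23 April 2007 to 3 November 2007), pushing the deadline to 6 August 2009.
Because the automatic bankruptcy stay ran from 10 May 2009 to 31 August 2009, the deadline is extended by 113 days to 27 November 2009.
None of the other events listed affects the running of the period under the stated rules.
Filing on 8 March 2010 missed the 27 November 2009 deadline — the action is time-barred.

TIME-BARRED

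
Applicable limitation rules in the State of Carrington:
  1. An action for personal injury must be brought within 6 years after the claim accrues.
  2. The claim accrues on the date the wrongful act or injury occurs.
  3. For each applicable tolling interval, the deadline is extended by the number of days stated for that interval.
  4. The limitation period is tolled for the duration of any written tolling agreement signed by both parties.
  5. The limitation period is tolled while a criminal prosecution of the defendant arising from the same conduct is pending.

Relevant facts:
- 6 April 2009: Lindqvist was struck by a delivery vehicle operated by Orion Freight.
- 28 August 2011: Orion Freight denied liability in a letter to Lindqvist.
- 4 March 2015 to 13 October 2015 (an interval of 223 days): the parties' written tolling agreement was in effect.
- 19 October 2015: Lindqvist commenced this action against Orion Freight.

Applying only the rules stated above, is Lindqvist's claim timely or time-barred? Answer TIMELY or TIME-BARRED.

TIMELY

The claim accrued on 6 April 2009, when the wrongful act occurred.
Adding the 6 years base period to 6 April 2009 gives a deadline of 6 April 2015, before any tolling.
The period was tolled for 223 days by the written tolling agreement (4 March 2015 to 13 October 2015), pushing the deadline to 15 November 2015.
The other events in the timeline have no effect on the limitation period under the stated rules.
The 19 October 2015 filing precedes the 15 November 2015 deadline; the claim is timely.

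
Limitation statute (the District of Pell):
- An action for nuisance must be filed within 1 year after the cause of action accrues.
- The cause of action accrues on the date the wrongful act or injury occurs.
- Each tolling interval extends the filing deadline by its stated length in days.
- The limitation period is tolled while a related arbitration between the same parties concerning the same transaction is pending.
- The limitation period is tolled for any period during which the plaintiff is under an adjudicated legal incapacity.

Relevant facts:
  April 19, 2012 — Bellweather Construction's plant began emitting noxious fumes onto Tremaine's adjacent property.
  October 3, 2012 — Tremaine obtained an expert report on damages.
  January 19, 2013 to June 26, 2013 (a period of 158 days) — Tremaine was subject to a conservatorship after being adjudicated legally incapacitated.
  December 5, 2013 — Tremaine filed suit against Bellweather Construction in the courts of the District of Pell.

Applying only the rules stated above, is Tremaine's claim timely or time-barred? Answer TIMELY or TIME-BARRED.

The cause of action accrued on April 19, 2012, the date of the act.
The untolled deadline — 1 year after April 19, 2012 — is April 19, 2013.
The plaintiff's legal incapacity from January 19, 2013 to June 26, 2013 tolled the period for 158 days, extending the deadline to September 24, 2013.
The other events in the timeline have no effect on the limitation period under the stated rules.
Filing on December 5, 2013 missed the September 24, 2013 deadline — the action is time-barred.

TIME-BARRED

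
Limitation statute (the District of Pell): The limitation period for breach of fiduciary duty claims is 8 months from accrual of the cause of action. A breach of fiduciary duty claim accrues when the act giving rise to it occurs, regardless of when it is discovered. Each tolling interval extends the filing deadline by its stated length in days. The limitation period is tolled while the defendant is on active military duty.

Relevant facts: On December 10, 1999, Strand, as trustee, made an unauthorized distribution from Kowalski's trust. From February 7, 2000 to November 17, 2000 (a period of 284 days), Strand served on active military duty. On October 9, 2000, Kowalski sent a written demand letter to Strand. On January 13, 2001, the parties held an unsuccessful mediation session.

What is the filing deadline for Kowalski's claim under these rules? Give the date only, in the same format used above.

May 21, 2001

The cause of action accrued on December 10, 1999, the date of the act.
8 months from December 10, 1999 is August 10, 2000.
The period was tolled for 284 days by the defendant's active military service (February 7, 2000 to November 17, 2000), pushing the deadline to May 21, 2001.
The other events in the timeline have no effect on the limitation period under the stated rules.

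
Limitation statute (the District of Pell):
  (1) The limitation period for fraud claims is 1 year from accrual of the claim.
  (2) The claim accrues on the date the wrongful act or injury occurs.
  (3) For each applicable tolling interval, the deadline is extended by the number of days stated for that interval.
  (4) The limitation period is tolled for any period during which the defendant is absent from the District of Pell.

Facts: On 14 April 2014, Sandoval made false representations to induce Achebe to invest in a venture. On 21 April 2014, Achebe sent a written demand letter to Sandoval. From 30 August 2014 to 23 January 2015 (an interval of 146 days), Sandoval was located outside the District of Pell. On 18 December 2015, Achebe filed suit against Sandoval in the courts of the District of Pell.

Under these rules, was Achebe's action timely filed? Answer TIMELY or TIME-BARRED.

The claim accrued on 14 April 2014, the date of the act.
The untolled deadline — 1 year after 14 April 2014 — is 14 April 2015.
Because the defendant's absence from the jurisdiction ran from 30 August 2014 to 23 January 2015, the deadline is extended by 146 days to 7 September 2015.
The other events in the timeline have no effect on the limitation period under the stated rules.
Achebe filed on 18 December 2015, after the 7 September 2015 deadline, so the action is time-barred.

TIME-BARRED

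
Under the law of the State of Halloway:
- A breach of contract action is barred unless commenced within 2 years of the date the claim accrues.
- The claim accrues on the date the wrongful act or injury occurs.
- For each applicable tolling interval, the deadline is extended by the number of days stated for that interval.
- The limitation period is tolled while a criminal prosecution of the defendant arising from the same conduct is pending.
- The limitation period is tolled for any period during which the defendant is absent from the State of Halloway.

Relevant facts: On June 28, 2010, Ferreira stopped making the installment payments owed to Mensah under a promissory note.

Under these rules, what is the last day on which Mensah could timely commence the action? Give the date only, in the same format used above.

The limitation period began to run on June 28, 2010.
2 years from June 28, 2010 is June 28, 2012.

June 28, 2012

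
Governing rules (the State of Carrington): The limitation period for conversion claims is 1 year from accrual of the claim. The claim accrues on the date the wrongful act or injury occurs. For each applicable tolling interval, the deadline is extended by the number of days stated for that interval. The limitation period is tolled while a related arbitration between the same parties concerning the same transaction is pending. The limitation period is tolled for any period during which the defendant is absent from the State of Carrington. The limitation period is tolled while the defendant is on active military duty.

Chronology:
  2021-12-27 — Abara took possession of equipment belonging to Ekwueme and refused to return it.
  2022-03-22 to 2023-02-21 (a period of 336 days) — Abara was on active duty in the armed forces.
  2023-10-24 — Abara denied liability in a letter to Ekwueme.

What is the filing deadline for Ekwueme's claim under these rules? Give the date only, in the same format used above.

The limitation period began to run on 2021-12-27.
Adding the 1 year base period to 2021-12-27 gives a deadline of 2022-12-27, before any tolling.
The defendant's active military service from 2022-03-22 to 2023-02-21 tolled the period for 336 days, extending the deadline to 2023-11-28.
Nothing else in the chronology tolls or restarts the period.

2023-11-28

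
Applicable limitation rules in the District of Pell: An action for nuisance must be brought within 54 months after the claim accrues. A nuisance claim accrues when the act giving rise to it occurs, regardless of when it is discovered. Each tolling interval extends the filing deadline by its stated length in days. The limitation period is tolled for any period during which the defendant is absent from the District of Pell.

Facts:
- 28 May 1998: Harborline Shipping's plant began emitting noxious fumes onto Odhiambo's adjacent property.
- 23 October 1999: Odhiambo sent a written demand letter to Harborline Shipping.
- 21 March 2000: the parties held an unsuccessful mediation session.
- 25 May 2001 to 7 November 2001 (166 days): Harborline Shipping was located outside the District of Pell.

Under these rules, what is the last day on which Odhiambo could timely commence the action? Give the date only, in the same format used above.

13 May 2003

The claim accrued on 28 May 1998, the date of the act.
54 months from 28 May 1998 is 28 November 2002.
Because the defendant's absence from the jurisdiction ran from 25 May 2001 to 7 November 2001, the deadline is extended by 166 days to 13 May 2003.
The other events in the timeline have no effect on the limitation period under the stated rules.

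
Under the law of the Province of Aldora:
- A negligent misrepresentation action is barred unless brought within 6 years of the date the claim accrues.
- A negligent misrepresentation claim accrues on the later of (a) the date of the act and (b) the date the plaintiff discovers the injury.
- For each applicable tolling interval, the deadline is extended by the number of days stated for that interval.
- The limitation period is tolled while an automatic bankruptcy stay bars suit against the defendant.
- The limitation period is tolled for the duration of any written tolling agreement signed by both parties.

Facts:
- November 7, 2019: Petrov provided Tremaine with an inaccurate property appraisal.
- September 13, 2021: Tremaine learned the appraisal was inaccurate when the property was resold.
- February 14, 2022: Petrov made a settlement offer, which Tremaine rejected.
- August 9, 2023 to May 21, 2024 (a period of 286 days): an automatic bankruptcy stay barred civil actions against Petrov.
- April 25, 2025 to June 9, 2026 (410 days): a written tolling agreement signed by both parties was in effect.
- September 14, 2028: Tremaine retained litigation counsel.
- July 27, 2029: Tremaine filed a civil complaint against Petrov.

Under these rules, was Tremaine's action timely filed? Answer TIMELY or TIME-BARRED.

The claim accrued on September 13, 2021 — the later of the November 7, 2019 act and the September 13, 2021 discovery.
The untolled deadline — 6 years after September 13, 2021 — is September 13, 2027.
Because the automatic bankruptcy stay ran from August 9, 2023 to May 21, 2024, the deadline is extended by 286 days to June 25, 2028.
The written tolling agreement from April 25, 2025 to June 9, 2026 tolled the period for 410 days, extending the deadline to August 9, 2029.
The other events in the timeline have no effect on the limitation period under the stated rules.
Filing on July 27, 2029 beat the August 9, 2029 deadline — the action is timely.

TIMELY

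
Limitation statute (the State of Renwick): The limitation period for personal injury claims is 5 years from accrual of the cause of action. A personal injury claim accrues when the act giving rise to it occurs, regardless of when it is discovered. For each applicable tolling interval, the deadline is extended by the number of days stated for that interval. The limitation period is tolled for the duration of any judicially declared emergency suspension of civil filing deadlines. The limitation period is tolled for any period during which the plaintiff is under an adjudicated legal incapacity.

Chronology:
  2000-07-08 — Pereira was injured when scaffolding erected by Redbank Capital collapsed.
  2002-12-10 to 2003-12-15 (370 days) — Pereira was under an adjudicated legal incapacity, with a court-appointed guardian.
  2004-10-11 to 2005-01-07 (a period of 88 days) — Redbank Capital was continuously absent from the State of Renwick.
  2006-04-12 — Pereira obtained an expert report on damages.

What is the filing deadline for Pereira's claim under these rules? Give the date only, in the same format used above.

The claim accrued on 2000-07-08, when the wrongful act occurred.
The untolled deadline — 5 years after 2000-07-08 — is 2005-07-08.
The period was tolled for 370 days by the plaintiff's legal incapacity (2002-12-10 to 2003-12-15), pushing the deadline to 2006-07-13.
The defendant's absence from the jurisdiction from 2004-10-11 to 2005-01-07 does not toll the period, because no stated rule makes the defendant's absence a tolling event.
Nothing else in the chronology tolls or restarts the period.

2006-07-13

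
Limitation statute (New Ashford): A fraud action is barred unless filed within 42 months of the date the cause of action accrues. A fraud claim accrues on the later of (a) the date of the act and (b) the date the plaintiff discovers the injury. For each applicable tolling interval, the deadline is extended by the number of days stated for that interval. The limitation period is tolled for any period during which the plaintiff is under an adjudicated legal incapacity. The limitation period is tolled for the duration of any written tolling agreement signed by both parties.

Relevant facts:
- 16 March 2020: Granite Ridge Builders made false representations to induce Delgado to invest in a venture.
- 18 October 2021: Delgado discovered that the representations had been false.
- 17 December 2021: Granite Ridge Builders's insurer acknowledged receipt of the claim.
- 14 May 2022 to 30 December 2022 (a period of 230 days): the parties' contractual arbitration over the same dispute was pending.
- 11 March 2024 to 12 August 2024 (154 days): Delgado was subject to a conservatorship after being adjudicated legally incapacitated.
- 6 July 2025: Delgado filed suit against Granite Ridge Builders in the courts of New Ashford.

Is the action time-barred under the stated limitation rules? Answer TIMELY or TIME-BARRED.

TIMELY

The claim accrued on 18 October 2021 — the later of the 16 March 2020 act and the 18 October 2021 discovery.
Adding the 42 months base period to 18 October 2021 gives a deadline of 18 April 2025, before any tolling.
The period was tolled for 154 days by the plaintiff's legal incapacity (11 March 2024 to 12 August 2024), pushing the deadline to 19 September 2025.
Although a pending arbitration ran from 14 May 2022 to 30 December 2022, the stated rules do not make that a tolling event, so it is disregarded.
The other events in the timeline have no effect on the limitation period under the stated rules.
Filing on 6 July 2025 beat the 19 September 2025 deadline — the action is timely.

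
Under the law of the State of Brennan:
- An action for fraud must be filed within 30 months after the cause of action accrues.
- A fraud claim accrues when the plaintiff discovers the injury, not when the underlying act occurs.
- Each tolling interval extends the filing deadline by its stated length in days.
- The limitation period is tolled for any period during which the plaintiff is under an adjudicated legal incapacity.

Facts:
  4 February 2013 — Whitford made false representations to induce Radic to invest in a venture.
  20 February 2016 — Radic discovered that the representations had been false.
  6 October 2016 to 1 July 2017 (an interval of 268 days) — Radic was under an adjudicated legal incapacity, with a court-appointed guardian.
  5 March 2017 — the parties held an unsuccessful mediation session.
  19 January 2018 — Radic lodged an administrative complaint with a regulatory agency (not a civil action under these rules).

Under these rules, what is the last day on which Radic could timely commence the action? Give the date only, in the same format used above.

Under the discovery rule, the claim accrued on 20 February 2016, when Radic discovered the injury — not on the 4 February 2013 date of the underlying act.
Adding the 30 months base period to 20 February 2016 gives a deadline of 20 August 2018, before any tolling.
Because the plaintiff's legal incapacity ran from 6 October 2016 to 1 July 2017, the deadline is extended by 268 days to 15 May 2019.
The other events in the timeline have no effect on the limitation period under the stated rules.

15 May 2019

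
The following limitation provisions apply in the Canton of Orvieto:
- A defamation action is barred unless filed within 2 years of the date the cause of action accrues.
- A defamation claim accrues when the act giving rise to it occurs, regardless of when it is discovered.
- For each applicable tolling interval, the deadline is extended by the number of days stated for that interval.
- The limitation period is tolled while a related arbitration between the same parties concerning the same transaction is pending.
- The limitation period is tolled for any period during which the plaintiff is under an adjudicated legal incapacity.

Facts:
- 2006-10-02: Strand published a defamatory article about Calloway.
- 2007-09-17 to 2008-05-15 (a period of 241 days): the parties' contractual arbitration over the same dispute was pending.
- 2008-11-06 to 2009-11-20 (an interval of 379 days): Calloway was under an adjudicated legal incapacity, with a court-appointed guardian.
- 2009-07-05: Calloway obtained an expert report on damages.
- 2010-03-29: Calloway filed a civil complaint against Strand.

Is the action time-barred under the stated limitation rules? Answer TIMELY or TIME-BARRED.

TIMELY

The limitation period began to run on 2006-10-02.
Adding the 2 years base period to 2006-10-02 gives a deadline of 2008-10-02, before any tolling.
The pending related arbitration from 2007-09-17 to 2008-05-15 tolled the period for 241 days, extending the deadline to 2009-05-31.
Because the plaintiff's legal incapacity ran from 2008-11-06 to 2009-11-20, the deadline is extended by 379 days to 2010-06-14.
None of the other events listed affects the running of the period under the stated rules.
Filing on 2010-03-29 beat the 2010-06-14 deadline — the action is timely.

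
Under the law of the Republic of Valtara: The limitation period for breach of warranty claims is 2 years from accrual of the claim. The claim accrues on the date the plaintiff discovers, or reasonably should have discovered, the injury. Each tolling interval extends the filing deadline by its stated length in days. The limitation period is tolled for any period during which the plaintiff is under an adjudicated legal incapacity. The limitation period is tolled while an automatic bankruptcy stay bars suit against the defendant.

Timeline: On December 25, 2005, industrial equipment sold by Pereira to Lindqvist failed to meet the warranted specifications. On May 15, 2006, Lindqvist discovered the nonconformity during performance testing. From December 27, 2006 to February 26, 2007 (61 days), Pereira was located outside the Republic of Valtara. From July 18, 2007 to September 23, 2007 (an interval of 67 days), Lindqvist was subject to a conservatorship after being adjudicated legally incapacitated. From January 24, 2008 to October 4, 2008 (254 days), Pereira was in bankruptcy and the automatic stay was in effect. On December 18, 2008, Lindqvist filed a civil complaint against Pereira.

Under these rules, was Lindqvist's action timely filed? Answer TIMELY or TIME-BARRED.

Accrual is tied to discovery, so the period began on May 15, 2006 rather than on December 25, 2005 when the act occurred.
The untolled deadline — 2 years after May 15, 2006 — is May 15, 2008.
The period was tolled for 67 days by the plaintiff's legal incapacity (July 18, 2007 to September 23, 2007), pushing the deadline to July 21, 2008.
Because the automatic bankruptcy stay ran from January 24, 2008 to October 4, 2008, the deadline is extended by 254 days to April 1, 2009.
The defendant's absence from the jurisdiction from December 27, 2006 to February 26, 2007 does not toll the period, because no stated rule makes the defendant's absence a tolling event.
Filing on December 18, 2008 beat the April 1, 2009 deadline — the action is timely.

TIMELY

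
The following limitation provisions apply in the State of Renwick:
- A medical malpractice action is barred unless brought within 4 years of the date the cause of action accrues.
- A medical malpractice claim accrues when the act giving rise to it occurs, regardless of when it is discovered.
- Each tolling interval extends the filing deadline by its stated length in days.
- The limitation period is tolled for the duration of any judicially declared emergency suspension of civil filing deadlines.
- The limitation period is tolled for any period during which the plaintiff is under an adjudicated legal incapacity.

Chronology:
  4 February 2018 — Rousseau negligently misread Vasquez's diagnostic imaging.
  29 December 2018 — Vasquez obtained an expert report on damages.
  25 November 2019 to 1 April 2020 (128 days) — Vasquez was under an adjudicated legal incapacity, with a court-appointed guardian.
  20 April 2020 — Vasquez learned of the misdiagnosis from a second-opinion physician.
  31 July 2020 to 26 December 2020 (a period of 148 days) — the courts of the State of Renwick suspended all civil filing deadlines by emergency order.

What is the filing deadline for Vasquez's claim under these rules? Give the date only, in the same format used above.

7 November 2022

Because the rule ties accrual to occurrence, the claim accrued on 4 February 2018, not on the 20 April 2020 discovery date.
The untolled deadline — 4 years after 4 February 2018 — is 4 February 2022.
The period was tolled for 128 days by the plaintiff's legal incapacity (25 November 2019 to 1 April 2020), pushing the deadline to 12 June 2022.
Because the emergency suspension of filing deadlines ran from 31 July 2020 to 26 December 2020, the deadline is extended by 148 days to 7 November 2022.
None of the other events listed affects the running of the period under the stated rules.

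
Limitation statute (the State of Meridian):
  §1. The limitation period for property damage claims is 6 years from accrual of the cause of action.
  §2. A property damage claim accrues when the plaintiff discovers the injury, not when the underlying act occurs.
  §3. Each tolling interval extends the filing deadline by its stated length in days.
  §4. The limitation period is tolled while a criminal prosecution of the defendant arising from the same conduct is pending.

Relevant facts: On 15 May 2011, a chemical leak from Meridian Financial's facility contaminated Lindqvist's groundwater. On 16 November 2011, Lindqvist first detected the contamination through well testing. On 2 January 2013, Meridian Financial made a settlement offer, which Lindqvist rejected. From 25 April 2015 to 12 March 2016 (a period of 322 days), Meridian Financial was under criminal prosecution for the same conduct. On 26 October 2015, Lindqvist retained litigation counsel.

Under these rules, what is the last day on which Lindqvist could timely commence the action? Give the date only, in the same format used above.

The claim did not accrue until Lindqvist discovered the injury on 16 November 2011; the 15 May 2011 act date does not start the clock under the stated rule.
Adding the 6 years base period to 16 November 2011 gives a deadline of 16 November 2017, before any tolling.
The pending criminal prosecution from 25 April 2015 to 12 March 2016 tolled the period for 322 days, extending the deadline to 4 October 2018.
The other events in the timeline have no effect on the limitation period under the stated rules.

4 October 2018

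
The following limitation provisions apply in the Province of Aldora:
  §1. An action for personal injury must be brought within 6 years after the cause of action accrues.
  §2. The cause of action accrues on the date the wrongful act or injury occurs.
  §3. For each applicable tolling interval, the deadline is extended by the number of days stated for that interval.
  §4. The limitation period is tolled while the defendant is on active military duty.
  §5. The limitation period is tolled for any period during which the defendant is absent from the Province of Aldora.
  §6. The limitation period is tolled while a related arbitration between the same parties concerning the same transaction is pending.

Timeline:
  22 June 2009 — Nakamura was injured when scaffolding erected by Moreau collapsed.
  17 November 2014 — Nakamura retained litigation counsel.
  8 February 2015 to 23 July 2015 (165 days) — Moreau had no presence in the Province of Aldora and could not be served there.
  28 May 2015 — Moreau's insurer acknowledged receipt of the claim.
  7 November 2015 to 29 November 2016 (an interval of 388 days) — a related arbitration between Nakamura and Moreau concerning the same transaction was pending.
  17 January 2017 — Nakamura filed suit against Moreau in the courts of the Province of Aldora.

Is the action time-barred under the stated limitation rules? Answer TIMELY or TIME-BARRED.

The claim accrued on 22 June 2009, when the wrongful act occurred.
6 years from 22 June 2009 is 22 June 2015.
The defendant's absence from the jurisdiction from 8 February 2015 to 23 July 2015 tolled the period for 165 days, extending the deadline to 4 December 2015.
Because the pending related arbitration ran from 7 November 2015 to 29 November 2016, the deadline is extended by 388 days to 26 December 2016.
The other events in the timeline have no effect on the limitation period under the stated rules.
Filing on 17 January 2017 missed the 26 December 2016 deadline — the action is time-barred.

TIME-BARRED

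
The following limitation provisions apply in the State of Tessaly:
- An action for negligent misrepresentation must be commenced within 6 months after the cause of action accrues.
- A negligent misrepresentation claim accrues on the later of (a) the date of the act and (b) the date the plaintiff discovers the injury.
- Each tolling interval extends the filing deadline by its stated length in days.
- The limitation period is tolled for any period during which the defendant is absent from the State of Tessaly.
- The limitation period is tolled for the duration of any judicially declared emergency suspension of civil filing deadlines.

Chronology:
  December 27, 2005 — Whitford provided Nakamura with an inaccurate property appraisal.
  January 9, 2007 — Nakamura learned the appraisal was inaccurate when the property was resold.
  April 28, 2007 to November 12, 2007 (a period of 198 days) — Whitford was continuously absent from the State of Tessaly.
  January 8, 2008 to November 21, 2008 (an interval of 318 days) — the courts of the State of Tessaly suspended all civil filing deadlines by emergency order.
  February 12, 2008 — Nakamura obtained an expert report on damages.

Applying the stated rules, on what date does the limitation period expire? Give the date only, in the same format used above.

The claim accrued on January 9, 2007 — the later of the December 27, 2005 act and the January 9, 2007 discovery.
Adding the 6 months base period to January 9, 2007 gives a deadline of July 9, 2007, before any tolling.
The defendant's absence from the jurisdiction from April 28, 2007 to November 12, 2007 tolled the period for 198 days, extending the deadline to January 23, 2008.
The emergency suspension of filing deadlines from January 8, 2008 to November 21, 2008 tolled the period for 318 days, extending the deadline to December 6, 2008.
The other events in the timeline have no effect on the limitation period under the stated rules.

December 6, 2008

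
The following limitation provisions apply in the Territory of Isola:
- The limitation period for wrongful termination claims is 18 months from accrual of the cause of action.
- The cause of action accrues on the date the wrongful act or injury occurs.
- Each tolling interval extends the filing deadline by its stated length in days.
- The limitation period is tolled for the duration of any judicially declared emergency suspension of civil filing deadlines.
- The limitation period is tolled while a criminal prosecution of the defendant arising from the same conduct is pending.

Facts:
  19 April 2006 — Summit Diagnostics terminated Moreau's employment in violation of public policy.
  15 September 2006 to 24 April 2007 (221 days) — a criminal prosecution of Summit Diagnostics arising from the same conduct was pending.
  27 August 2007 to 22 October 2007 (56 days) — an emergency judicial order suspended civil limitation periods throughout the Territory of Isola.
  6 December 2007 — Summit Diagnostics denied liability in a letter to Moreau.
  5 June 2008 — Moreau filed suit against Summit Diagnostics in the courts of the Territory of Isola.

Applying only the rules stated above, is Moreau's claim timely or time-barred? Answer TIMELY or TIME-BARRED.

TIMELY

The claim accrued on 19 April 2006, when the wrongful act occurred.
Adding the 18 months base period to 19 April 2006 gives a deadline of 19 October 2007, before any tolling.
The period was tolled for 221 days by the pending criminal prosecution (15 September 2006 to 24 April 2007), pushing the deadline to 27 May 2008.
The emergency suspension of filing deadlines from 27 August 2007 to 22 October 2007 tolled the period for 56 days, extending the deadline to 22 July 2008.
The other events in the timeline have no effect on the limitation period under the stated rules.
Filing on 5 June 2008 beat the 22 July 2008 deadline — the action is timely.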